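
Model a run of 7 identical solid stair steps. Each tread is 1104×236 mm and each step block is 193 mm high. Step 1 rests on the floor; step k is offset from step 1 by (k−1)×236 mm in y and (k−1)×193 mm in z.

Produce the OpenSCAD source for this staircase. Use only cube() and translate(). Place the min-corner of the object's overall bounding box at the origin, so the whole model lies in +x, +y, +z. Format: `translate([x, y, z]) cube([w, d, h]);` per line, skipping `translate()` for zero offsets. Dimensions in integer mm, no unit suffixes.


cube([1104, 236, 193]);
translate([0, 236, 193]) cube([1104, 236, 193]);
translate([0, 472, 386]) cube([1104, 236, 193]);
translate([0, 708, 579]) cube([1104, 236, 193]);
translate([0, 944, 772]) cube([1104, 236, 193]);
translate([0, 1180, 965]) cube([1104, 236, 193]);
translate([0, 1416, 1158]) cube([1104, 236, 193]);


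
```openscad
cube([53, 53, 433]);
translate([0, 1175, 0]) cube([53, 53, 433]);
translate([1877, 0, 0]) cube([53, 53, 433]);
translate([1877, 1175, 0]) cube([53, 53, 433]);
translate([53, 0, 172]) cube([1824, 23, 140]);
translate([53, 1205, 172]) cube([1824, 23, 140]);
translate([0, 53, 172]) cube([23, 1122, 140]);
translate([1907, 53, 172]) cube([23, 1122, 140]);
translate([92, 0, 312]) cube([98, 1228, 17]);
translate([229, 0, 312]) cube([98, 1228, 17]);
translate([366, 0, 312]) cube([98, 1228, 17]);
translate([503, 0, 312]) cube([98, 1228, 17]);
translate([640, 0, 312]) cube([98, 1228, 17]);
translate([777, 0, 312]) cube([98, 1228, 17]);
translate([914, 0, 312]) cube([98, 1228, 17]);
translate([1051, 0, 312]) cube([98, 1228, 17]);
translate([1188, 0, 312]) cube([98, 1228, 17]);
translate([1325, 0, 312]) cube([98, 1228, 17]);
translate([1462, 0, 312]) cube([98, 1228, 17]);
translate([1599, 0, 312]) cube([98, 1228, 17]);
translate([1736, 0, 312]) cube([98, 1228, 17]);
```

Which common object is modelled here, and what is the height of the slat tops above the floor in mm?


A bed frame. The slat-top height is 329 mm.

Four posts, four rails, and a row of slats — a bed frame. Slats sit on the rails at z = 172 + 140 = 312; with slat thickness 17, the top is 329 mm.


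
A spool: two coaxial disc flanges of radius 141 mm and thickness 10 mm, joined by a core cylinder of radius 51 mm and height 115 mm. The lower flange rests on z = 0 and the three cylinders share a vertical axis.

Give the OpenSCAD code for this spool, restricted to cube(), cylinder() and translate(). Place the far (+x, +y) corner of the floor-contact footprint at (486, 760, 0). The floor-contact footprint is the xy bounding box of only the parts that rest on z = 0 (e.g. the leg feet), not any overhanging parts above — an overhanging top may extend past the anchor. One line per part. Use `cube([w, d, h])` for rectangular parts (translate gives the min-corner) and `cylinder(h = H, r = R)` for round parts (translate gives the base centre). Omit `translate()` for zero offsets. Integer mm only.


translate([345, 619, 0]) cylinder(h = 10, r = 141);
translate([345, 619, 10]) cylinder(h = 115, r = 51);
translate([345, 619, 125]) cylinder(h = 10, r = 141);


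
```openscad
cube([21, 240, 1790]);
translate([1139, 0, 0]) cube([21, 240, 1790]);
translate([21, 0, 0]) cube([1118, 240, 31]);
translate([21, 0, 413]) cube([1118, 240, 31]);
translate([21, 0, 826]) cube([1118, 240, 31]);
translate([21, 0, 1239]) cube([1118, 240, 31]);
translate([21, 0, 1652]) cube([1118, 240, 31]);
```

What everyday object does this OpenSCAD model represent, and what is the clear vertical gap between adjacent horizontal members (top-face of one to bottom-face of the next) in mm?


A bookshelf. The clear shelf gap is 382 mm.

Two tall side panels with 5 horizontal boards between them — a bookshelf. The first two shelf undersides are at z = 0 and z = 413; with shelf thickness 31, the clear gap is 413 − 0 − 31 = 382 mm.


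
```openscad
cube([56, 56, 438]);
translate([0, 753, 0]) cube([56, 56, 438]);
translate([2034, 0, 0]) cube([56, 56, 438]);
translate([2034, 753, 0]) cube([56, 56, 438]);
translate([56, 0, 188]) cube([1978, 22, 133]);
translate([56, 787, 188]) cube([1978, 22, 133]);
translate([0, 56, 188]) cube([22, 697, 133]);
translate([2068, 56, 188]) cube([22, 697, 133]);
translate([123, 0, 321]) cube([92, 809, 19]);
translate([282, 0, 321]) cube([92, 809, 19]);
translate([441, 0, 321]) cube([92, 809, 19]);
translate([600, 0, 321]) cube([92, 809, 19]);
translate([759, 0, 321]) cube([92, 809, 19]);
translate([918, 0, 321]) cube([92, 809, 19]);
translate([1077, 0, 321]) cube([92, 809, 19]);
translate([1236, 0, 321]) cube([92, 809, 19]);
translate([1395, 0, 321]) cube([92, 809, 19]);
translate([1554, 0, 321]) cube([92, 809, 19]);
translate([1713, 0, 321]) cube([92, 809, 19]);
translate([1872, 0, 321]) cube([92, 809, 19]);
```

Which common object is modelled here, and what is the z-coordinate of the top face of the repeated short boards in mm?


A bed frame. The slat-top height is 340 mm.

Four posts, four rails, and a row of slats — a bed frame. Slats sit on the rails at z = 188 + 133 = 321; with slat thickness 19, the top is 340 mm.


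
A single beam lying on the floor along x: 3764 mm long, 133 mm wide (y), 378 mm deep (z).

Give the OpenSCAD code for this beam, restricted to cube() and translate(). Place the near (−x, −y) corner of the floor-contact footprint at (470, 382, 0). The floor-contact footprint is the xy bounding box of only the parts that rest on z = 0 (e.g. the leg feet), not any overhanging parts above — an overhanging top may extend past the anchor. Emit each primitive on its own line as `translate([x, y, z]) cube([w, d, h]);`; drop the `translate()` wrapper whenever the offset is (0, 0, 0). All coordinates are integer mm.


translate([470, 382, 0]) cube([3764, 133, 378]);


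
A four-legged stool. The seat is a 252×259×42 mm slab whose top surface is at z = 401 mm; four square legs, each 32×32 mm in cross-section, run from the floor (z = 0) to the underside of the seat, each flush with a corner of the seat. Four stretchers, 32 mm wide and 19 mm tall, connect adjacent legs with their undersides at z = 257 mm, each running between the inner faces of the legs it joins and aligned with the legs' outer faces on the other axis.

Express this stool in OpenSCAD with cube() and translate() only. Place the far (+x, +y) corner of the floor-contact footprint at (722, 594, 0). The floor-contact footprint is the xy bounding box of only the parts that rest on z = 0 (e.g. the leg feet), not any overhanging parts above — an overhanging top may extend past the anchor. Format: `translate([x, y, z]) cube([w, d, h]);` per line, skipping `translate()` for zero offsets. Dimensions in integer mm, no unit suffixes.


translate([470, 335, 359]) cube([252, 259, 42]);
translate([470, 335, 0]) cube([32, 32, 359]);
translate([690, 335, 0]) cube([32, 32, 359]);
translate([470, 562, 0]) cube([32, 32, 359]);
translate([690, 562, 0]) cube([32, 32, 359]);
translate([502, 335, 257]) cube([188, 32, 19]);
translate([502, 562, 257]) cube([188, 32, 19]);
translate([470, 367, 257]) cube([32, 195, 19]);
translate([690, 367, 257]) cube([32, 195, 19]);


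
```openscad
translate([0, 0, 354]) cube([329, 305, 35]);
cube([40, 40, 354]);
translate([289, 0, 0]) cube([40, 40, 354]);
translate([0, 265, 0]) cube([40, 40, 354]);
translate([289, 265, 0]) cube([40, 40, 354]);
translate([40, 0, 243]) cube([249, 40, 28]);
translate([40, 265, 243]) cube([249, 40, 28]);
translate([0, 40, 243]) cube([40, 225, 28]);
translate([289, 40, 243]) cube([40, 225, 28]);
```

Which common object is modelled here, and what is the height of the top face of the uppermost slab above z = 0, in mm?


A stool. The seat height is 389 mm.

A 329×305×35 slab at z = 354 on four corner posts — a stool. The seat top is 354 + 35 = 389 mm.


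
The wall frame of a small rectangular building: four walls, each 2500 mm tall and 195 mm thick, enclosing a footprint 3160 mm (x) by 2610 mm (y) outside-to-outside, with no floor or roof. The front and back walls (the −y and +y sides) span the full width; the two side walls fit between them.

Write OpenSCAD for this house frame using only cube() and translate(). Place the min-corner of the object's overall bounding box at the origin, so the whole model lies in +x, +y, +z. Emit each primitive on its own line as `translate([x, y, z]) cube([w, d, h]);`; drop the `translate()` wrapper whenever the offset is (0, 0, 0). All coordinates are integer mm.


cube([3160, 195, 2500]);
translate([0, 2415, 0]) cube([3160, 195, 2500]);
translate([0, 195, 0]) cube([195, 2220, 2500]);
translate([2965, 195, 0]) cube([195, 2220, 2500]);


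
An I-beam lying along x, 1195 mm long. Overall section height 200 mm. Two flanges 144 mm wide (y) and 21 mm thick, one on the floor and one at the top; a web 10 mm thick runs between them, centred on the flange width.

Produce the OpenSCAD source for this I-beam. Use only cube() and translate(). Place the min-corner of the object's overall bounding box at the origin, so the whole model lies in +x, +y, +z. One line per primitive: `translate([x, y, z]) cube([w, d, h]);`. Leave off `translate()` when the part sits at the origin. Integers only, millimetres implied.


cube([1195, 144, 21]);
translate([0, 67, 21]) cube([1195, 10, 158]);
translate([0, 0, 179]) cube([1195, 144, 21]);


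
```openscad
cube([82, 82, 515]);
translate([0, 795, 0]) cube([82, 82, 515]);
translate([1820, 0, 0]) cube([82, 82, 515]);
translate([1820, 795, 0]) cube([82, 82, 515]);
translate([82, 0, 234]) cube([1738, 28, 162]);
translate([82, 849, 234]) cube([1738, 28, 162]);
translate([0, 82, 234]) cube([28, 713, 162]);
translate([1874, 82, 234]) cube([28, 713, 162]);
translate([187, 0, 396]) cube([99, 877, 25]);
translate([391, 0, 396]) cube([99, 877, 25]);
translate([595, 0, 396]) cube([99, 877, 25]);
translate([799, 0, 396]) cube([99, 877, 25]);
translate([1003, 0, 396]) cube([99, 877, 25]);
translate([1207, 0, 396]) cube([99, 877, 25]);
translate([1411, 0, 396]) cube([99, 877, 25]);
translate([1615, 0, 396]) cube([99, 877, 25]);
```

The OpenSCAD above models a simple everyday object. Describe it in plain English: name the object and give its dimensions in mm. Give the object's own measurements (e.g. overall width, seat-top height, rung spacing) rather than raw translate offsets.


A bed frame 1902 mm long (x) by 877 mm wide (y). Four 82×82 mm corner posts, 515 mm tall, at the corners of the footprint. Four rails of 28 mm thickness and 162 mm height run between adjacent posts with their undersides at z = 234 mm, their outer faces flush with the outside of the frame (the two x-running rails run between the posts' inner faces; the two y-running rails run between the posts' inner faces). 8 slats, each 99 mm wide (x) and 25 mm thick, lie across the top of the two x-running rails, running the full 877 mm width of the frame in y; along x they sit between the end posts with a 105 mm gap after the −x posts and between neighbouring slats, leaving 106 mm before the +x posts.


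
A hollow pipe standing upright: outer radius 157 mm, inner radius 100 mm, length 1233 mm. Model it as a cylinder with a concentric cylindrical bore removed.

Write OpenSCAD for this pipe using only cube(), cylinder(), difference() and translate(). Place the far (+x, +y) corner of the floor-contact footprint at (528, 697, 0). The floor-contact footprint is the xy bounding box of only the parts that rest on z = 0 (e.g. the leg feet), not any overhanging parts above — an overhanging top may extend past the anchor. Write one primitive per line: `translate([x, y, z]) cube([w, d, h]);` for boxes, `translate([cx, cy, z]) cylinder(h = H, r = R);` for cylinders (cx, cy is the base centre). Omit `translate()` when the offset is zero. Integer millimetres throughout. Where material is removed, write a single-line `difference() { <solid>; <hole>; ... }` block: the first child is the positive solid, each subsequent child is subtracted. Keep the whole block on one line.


difference() { translate([371, 540, 0]) cylinder(h = 1233, r = 157); translate([371, 540, 0]) cylinder(h = 1233, r = 100); }


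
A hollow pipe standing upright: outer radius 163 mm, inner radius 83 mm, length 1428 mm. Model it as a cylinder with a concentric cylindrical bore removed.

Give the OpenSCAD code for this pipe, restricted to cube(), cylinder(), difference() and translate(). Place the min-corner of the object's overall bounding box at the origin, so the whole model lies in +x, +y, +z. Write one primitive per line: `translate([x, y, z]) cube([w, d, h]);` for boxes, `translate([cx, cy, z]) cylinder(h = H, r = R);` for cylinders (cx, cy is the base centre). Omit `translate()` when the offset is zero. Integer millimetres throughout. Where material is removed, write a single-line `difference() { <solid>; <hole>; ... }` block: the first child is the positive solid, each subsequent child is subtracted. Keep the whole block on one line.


difference() { translate([163, 163, 0]) cylinder(h = 1428, r = 163); translate([163, 163, 0]) cylinder(h = 1428, r = 83); }


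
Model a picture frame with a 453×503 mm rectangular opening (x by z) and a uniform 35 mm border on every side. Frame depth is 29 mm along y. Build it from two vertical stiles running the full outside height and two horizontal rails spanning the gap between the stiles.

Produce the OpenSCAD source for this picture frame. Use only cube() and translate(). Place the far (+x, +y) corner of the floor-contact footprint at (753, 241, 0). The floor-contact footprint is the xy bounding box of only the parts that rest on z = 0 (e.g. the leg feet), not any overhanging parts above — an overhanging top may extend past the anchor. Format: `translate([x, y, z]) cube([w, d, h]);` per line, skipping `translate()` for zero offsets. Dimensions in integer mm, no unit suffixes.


translate([230, 212, 0]) cube([35, 29, 573]);
translate([718, 212, 0]) cube([35, 29, 573]);
translate([265, 212, 0]) cube([453, 29, 35]);
translate([265, 212, 538]) cube([453, 29, 35]);


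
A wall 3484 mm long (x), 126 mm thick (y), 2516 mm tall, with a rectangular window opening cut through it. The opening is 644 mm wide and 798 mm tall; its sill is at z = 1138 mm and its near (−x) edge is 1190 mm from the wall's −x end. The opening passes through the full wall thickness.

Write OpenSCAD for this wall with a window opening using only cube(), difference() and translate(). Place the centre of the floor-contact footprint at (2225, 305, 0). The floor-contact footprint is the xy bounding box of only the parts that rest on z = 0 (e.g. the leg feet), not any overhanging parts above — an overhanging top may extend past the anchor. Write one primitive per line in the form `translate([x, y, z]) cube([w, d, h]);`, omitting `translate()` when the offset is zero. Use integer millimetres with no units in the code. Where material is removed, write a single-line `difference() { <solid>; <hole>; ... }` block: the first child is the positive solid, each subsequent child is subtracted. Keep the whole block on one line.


difference() { translate([483, 242, 0]) cube([3484, 126, 2516]); translate([1673, 242, 1138]) cube([644, 126, 798]); }


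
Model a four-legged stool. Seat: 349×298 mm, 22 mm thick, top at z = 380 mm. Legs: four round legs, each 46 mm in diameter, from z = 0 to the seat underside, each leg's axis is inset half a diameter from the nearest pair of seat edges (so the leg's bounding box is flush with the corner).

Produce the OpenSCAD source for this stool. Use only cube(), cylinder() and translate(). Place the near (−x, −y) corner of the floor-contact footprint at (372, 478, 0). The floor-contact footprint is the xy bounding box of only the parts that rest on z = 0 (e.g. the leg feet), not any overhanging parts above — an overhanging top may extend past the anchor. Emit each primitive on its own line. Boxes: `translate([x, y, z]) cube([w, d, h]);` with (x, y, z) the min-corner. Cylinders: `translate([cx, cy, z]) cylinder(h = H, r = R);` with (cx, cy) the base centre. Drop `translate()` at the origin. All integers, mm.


translate([372, 478, 358]) cube([349, 298, 22]);
translate([395, 501, 0]) cylinder(h = 358, r = 23);
translate([698, 501, 0]) cylinder(h = 358, r = 23);
translate([395, 753, 0]) cylinder(h = 358, r = 23);
translate([698, 753, 0]) cylinder(h = 358, r = 23);


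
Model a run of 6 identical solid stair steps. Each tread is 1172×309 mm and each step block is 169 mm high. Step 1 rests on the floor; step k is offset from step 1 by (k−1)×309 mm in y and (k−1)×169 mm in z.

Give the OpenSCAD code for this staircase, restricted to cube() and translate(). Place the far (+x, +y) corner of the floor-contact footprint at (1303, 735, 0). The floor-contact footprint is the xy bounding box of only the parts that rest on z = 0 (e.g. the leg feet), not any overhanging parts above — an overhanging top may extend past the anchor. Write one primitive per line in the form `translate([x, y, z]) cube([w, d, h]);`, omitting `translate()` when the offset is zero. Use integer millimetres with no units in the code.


translate([131, 426, 0]) cube([1172, 309, 169]);
translate([131, 735, 169]) cube([1172, 309, 169]);
translate([131, 1044, 338]) cube([1172, 309, 169]);
translate([131, 1353, 507]) cube([1172, 309, 169]);
translate([131, 1662, 676]) cube([1172, 309, 169]);
translate([131, 1971, 845]) cube([1172, 309, 169]);


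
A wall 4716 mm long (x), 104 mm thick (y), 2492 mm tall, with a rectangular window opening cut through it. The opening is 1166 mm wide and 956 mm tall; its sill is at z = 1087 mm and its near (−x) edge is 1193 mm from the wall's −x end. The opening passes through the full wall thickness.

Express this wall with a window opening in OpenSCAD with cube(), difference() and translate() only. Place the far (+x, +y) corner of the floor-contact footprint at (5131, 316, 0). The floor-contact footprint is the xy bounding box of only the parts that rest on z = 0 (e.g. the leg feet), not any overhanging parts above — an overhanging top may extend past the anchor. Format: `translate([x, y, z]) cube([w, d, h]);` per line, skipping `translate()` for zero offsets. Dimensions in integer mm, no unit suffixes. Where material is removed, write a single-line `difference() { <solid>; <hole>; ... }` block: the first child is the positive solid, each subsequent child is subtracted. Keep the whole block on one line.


difference() { translate([415, 212, 0]) cube([4716, 104, 2492]); translate([1608, 212, 1087]) cube([1166, 104, 956]); }


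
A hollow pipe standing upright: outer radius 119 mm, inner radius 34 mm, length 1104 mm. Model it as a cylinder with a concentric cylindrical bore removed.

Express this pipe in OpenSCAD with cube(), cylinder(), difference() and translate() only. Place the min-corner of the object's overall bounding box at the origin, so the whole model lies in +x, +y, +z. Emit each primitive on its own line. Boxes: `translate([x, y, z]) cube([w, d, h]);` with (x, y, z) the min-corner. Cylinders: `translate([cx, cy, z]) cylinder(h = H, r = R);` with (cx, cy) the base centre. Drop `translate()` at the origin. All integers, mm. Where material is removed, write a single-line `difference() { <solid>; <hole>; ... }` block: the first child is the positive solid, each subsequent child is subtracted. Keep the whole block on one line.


difference() { translate([119, 119, 0]) cylinder(h = 1104, r = 119); translate([119, 119, 0]) cylinder(h = 1104, r = 34); }


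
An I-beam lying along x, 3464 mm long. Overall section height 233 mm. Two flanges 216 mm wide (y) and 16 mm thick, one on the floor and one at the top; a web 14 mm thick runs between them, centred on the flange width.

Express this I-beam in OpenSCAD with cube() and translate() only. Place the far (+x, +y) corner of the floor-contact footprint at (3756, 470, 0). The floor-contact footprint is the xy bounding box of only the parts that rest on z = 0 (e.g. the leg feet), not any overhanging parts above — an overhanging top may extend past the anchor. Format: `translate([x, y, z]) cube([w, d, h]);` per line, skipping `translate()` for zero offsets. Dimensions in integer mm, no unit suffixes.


translate([292, 254, 0]) cube([3464, 216, 16]);
translate([292, 355, 16]) cube([3464, 14, 201]);
translate([292, 254, 217]) cube([3464, 216, 16]);


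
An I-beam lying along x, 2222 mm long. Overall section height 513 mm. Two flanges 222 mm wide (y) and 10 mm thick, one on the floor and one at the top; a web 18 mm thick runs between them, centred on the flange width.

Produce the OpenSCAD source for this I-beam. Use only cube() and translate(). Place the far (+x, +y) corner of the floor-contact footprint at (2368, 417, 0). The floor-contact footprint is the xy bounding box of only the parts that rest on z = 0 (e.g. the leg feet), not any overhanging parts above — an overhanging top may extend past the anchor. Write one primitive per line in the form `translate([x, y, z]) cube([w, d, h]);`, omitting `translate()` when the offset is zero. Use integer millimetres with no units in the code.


translate([146, 195, 0]) cube([2222, 222, 10]);
translate([146, 297, 10]) cube([2222, 18, 493]);
translate([146, 195, 503]) cube([2222, 222, 10]);


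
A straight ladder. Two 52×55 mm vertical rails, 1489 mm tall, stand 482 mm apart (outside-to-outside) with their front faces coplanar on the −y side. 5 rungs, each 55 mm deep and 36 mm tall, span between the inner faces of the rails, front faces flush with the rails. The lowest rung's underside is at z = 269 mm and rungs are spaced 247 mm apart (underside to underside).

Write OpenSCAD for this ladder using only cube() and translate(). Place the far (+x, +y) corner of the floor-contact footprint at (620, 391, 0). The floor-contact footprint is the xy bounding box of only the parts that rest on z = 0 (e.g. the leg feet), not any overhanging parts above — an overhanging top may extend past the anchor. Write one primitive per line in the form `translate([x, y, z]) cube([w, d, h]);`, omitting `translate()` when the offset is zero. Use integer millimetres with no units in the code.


translate([138, 336, 0]) cube([52, 55, 1489]);
translate([568, 336, 0]) cube([52, 55, 1489]);
translate([190, 336, 269]) cube([378, 55, 36]);
translate([190, 336, 516]) cube([378, 55, 36]);
translate([190, 336, 763]) cube([378, 55, 36]);
translate([190, 336, 1010]) cube([378, 55, 36]);
translate([190, 336, 1257]) cube([378, 55, 36]);


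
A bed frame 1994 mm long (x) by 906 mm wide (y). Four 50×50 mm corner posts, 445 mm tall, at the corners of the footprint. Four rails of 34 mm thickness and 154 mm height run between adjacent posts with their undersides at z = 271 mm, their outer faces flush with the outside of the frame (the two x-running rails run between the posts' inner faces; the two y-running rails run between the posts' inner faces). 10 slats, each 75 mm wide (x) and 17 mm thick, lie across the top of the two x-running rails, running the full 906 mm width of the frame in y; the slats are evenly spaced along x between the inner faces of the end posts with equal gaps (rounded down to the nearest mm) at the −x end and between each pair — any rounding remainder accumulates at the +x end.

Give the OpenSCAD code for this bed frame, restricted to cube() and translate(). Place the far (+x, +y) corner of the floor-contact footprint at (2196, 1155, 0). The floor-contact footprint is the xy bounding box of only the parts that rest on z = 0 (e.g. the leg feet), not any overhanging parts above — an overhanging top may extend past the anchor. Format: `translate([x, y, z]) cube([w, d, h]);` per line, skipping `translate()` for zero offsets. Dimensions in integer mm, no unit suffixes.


translate([202, 249, 0]) cube([50, 50, 445]);
translate([202, 1105, 0]) cube([50, 50, 445]);
translate([2146, 249, 0]) cube([50, 50, 445]);
translate([2146, 1105, 0]) cube([50, 50, 445]);
translate([252, 249, 271]) cube([1894, 34, 154]);
translate([252, 1121, 271]) cube([1894, 34, 154]);
translate([202, 299, 271]) cube([34, 806, 154]);
translate([2162, 299, 271]) cube([34, 806, 154]);
translate([356, 249, 425]) cube([75, 906, 17]);
translate([535, 249, 425]) cube([75, 906, 17]);
translate([714, 249, 425]) cube([75, 906, 17]);
translate([893, 249, 425]) cube([75, 906, 17]);
translate([1072, 249, 425]) cube([75, 906, 17]);
translate([1251, 249, 425]) cube([75, 906, 17]);
translate([1430, 249, 425]) cube([75, 906, 17]);
translate([1609, 249, 425]) cube([75, 906, 17]);
translate([1788, 249, 425]) cube([75, 906, 17]);
translate([1967, 249, 425]) cube([75, 906, 17]);


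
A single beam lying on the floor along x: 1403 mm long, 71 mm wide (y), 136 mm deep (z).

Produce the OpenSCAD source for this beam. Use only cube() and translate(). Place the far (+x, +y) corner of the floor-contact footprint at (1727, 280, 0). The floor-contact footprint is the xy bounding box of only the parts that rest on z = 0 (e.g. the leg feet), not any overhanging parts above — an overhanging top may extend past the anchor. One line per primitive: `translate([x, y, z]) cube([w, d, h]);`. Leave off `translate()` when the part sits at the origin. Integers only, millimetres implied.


translate([324, 209, 0]) cube([1403, 71, 136]);


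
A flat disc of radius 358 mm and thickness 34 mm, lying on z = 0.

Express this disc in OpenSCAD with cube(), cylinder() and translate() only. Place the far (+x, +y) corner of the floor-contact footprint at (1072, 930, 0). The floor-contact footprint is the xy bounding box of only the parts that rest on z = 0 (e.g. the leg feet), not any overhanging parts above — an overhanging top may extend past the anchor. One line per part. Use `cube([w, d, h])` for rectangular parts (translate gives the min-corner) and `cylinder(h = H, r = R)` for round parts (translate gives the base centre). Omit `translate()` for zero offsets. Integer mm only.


translate([714, 572, 0]) cylinder(h = 34, r = 358);


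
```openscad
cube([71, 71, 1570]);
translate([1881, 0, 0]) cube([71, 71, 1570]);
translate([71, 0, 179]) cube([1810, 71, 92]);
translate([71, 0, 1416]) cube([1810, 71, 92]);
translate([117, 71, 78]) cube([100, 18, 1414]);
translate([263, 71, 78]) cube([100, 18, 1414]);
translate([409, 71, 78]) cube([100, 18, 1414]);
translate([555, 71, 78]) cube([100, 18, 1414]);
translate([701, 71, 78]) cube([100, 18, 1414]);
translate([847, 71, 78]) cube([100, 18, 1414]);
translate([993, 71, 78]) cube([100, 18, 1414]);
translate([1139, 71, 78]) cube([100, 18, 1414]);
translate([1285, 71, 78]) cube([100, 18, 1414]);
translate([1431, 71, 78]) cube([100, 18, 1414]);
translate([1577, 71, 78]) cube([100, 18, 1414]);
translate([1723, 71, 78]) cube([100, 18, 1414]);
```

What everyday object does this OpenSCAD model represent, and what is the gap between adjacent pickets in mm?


A fence section. The picket gap is 46 mm.

Two posts, two rails, 12 pickets — a fence section. Span 1810 mm holds 12 pickets of 100 mm with 13 equal gaps: ⌊(1810 − 12·100) / 13⌋ = 46 mm.


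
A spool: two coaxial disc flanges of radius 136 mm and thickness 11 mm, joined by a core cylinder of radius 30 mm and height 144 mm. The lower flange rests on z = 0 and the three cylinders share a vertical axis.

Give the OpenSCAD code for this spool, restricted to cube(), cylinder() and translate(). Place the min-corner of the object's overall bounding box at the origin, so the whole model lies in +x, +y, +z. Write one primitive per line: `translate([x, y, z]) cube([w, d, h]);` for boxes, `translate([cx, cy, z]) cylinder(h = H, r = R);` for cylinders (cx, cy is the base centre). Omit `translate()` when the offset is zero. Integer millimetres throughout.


translate([136, 136, 0]) cylinder(h = 11, r = 136);
translate([136, 136, 11]) cylinder(h = 144, r = 30);
translate([136, 136, 155]) cylinder(h = 11, r = 136);


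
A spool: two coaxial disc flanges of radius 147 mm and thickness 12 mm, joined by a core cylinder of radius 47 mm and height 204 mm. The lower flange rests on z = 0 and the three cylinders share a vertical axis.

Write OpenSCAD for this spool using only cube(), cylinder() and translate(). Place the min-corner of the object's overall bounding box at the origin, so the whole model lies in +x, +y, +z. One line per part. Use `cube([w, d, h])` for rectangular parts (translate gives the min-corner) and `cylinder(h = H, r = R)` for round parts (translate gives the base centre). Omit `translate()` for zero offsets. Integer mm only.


translate([147, 147, 0]) cylinder(h = 12, r = 147);
translate([147, 147, 12]) cylinder(h = 204, r = 47);
translate([147, 147, 216]) cylinder(h = 12, r = 147);


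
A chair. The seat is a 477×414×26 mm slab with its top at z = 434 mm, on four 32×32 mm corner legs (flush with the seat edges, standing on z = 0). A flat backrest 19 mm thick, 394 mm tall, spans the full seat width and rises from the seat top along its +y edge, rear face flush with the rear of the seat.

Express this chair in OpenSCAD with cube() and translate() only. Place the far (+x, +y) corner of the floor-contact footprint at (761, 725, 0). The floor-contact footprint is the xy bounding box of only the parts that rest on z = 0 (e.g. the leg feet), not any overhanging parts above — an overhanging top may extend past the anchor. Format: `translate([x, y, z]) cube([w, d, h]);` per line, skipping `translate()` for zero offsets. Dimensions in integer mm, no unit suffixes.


translate([284, 311, 408]) cube([477, 414, 26]);
translate([284, 311, 0]) cube([32, 32, 408]);
translate([729, 311, 0]) cube([32, 32, 408]);
translate([284, 693, 0]) cube([32, 32, 408]);
translate([729, 693, 0]) cube([32, 32, 408]);
translate([284, 706, 434]) cube([477, 19, 394]);


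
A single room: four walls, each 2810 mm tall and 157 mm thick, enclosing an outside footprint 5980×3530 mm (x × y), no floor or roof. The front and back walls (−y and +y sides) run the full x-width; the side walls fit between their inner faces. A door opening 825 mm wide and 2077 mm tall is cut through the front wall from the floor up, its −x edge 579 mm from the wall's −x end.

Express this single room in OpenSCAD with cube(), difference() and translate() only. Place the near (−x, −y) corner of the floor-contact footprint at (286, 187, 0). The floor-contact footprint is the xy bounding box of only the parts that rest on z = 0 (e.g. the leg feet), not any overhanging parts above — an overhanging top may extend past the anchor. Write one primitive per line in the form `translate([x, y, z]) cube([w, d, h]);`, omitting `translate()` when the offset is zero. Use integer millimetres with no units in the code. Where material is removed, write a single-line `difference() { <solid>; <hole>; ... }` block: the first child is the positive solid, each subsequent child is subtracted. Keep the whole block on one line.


difference() { translate([286, 187, 0]) cube([5980, 157, 2810]); translate([865, 187, 0]) cube([825, 157, 2077]); }
translate([286, 3560, 0]) cube([5980, 157, 2810]);
translate([286, 344, 0]) cube([157, 3216, 2810]);
translate([6109, 344, 0]) cube([157, 3216, 2810]);


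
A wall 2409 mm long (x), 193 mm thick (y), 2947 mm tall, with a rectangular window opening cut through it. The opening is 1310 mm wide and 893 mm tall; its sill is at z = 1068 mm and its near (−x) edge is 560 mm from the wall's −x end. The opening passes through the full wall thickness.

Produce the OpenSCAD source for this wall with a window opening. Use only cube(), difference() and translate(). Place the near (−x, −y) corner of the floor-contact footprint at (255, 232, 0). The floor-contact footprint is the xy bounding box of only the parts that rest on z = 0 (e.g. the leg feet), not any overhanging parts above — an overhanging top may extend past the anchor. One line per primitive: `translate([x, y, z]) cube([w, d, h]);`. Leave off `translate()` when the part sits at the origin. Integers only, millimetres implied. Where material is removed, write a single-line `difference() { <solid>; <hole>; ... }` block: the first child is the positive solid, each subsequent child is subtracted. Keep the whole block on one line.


difference() { translate([255, 232, 0]) cube([2409, 193, 2947]); translate([815, 232, 1068]) cube([1310, 193, 893]); }


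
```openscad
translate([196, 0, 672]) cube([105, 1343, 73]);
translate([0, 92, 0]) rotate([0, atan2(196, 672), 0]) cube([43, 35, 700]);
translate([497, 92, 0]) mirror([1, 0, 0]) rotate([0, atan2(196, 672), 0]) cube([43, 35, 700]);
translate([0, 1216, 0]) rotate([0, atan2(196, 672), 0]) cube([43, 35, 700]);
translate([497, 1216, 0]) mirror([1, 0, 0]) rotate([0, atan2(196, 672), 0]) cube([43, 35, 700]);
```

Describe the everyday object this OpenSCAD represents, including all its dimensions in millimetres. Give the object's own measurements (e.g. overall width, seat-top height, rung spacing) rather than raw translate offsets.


A sawhorse. A 105×1343×73 mm beam (x, y, z) sits on two A-frame leg pairs. Each pair is two raked legs of 43×35 mm section (35 mm along y) splaying symmetrically in x. Each leg rises 672 mm vertically over 196 mm of horizontal reach and is 700 mm long along its own axis. Every leg's outer bottom edge rests on the floor and its outer top edge meets a bottom edge of the beam — the left legs (tilting toward +x) meet the beam's −x bottom edge, the right legs (their mirror images, tilting toward −x) meet its +x bottom edge — so the leg tops tuck under the beam, the beam's underside is 672 mm above the floor, and the feet are 497 mm apart outside-to-outside with the beam centred between them. The two leg pairs are set in 92 mm from either end of the beam.


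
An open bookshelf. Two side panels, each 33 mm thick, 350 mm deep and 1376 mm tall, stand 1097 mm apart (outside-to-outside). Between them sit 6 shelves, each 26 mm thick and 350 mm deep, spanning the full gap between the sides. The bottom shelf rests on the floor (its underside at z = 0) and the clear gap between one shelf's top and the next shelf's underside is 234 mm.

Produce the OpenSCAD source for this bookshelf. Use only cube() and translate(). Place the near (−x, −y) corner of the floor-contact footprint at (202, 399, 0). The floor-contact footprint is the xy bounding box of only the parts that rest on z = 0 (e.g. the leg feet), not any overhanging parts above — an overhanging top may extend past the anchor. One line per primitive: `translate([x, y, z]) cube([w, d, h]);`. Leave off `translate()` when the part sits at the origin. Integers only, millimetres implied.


translate([202, 399, 0]) cube([33, 350, 1376]);
translate([1266, 399, 0]) cube([33, 350, 1376]);
translate([235, 399, 0]) cube([1031, 350, 26]);
translate([235, 399, 260]) cube([1031, 350, 26]);
translate([235, 399, 520]) cube([1031, 350, 26]);
translate([235, 399, 780]) cube([1031, 350, 26]);
translate([235, 399, 1040]) cube([1031, 350, 26]);
translate([235, 399, 1300]) cube([1031, 350, 26]);


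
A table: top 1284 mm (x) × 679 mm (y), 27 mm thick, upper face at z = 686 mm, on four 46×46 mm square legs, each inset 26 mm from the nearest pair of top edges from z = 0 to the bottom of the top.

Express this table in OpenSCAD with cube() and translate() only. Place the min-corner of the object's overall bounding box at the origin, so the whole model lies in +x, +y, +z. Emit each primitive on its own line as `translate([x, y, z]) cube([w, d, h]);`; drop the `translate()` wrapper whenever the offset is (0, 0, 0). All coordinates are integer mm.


translate([0, 0, 659]) cube([1284, 679, 27]);
translate([26, 26, 0]) cube([46, 46, 659]);
translate([1212, 26, 0]) cube([46, 46, 659]);
translate([26, 607, 0]) cube([46, 46, 659]);
translate([1212, 607, 0]) cube([46, 46, 659]);


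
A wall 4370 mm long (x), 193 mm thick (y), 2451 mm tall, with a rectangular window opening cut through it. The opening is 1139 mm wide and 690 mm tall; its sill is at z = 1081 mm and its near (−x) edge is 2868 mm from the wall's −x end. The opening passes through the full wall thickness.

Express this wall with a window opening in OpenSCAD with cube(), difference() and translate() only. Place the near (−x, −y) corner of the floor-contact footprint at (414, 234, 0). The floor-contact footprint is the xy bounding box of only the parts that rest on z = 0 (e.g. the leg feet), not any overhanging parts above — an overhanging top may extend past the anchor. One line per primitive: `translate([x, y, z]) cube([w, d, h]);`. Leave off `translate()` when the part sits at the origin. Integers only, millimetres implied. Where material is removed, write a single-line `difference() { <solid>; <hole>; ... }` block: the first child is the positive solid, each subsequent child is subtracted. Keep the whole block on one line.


difference() { translate([414, 234, 0]) cube([4370, 193, 2451]); translate([3282, 234, 1081]) cube([1139, 193, 690]); }


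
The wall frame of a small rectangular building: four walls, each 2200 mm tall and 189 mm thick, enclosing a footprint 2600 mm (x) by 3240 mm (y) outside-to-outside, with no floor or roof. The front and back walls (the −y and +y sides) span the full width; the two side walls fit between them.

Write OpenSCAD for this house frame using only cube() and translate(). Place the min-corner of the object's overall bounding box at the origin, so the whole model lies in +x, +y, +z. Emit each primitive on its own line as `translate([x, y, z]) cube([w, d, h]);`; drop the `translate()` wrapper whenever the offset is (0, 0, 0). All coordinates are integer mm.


cube([2600, 189, 2200]);
translate([0, 3051, 0]) cube([2600, 189, 2200]);
translate([0, 189, 0]) cube([189, 2862, 2200]);
translate([2411, 189, 0]) cube([189, 2862, 2200]);


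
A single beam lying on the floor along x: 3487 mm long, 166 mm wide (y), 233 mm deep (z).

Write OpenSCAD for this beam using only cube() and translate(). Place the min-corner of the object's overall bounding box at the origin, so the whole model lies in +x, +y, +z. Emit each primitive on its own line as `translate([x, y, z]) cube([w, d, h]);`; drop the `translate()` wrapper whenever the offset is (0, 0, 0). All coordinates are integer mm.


cube([3487, 166, 233]);


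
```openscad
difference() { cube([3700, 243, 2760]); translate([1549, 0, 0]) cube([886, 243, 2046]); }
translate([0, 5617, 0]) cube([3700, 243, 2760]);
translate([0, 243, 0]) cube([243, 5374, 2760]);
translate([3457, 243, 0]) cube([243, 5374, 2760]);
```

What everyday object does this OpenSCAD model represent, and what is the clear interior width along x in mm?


A single room. The interior width is 3214 mm.

Four walls enclosing a rectangle with a door in the front wall — a room. Outside width 3700 minus two 243 mm walls gives 3214 mm.


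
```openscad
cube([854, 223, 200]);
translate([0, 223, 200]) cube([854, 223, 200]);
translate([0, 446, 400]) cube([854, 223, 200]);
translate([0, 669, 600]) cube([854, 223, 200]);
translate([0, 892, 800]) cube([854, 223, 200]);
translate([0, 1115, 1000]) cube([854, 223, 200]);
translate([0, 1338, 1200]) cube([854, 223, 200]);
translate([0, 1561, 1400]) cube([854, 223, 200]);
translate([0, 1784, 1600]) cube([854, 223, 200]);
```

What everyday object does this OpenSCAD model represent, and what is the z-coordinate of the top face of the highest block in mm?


A staircase. The total rise is 1800 mm.

9 identical blocks, each offset up and back from the previous — a staircase. Each step is 200 mm tall and there are 9 of them, so the total rise is 9 × 200 = 1800 mm.


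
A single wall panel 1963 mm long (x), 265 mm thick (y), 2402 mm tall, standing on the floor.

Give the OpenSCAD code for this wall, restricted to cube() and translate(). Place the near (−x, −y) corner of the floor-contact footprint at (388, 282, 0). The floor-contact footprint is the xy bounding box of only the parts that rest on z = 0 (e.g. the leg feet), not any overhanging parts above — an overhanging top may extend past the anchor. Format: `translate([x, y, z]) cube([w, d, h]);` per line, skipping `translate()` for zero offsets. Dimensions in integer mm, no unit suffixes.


translate([388, 282, 0]) cube([1963, 265, 2402]);


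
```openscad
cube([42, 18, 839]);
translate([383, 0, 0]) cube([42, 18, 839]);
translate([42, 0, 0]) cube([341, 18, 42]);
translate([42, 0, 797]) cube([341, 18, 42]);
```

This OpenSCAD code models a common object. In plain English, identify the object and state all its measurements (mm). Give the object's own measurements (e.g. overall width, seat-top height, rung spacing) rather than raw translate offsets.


A rectangular picture frame lying in the x–z plane (depth along y). The opening is 341 mm wide (x) by 755 mm tall (z), surrounded by a border 42 mm wide on all four sides. The frame is 18 mm deep and is made of two full-height vertical stiles with two horizontal rails fitted between them.
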